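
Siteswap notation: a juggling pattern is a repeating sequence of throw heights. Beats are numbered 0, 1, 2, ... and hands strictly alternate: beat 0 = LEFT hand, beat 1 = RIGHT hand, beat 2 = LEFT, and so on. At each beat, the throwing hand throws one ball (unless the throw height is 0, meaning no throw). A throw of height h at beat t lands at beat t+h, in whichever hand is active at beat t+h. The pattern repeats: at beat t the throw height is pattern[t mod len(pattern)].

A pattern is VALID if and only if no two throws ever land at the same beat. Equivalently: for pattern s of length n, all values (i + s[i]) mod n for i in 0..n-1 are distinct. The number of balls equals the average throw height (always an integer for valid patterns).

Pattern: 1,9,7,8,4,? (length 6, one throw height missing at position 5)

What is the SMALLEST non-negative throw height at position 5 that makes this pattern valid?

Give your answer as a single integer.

i=0: (0 + 1) mod 6 = 1
i=1: (1 + 9) mod 6 = 4
i=2: (2 + 7) mod 6 = 3
i=3: (3 + 8) mod 6 = 5
i=4: (4 + 4) mod 6 = 2
i=5: s[i]=? (unknown)
Known residues: [1, 2, 3, 4, 5]; need a permutation of 0..5, so missing residue r = 0
Need (5 + s) mod 6 = 0; smallest s = (0 - 5) mod 6 = 1

Answer: 1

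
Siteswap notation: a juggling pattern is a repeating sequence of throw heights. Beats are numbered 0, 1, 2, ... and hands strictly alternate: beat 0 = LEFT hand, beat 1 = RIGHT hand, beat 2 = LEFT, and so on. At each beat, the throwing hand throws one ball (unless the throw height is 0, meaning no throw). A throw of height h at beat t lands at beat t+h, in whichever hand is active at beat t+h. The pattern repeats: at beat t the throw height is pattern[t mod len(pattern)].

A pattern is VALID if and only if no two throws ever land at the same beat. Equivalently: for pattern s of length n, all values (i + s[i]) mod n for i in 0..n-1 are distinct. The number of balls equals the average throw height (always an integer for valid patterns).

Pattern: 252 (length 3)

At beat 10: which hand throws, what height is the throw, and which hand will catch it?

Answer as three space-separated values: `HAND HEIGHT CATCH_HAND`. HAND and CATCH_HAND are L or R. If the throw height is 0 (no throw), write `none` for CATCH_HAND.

Beat 10: 10 mod 2 = 0, so hand = L
Throw height = pattern[10 mod 3] = pattern[1] = 5
Lands at beat 10+5=15, 15 mod 2 = 1, so catch hand = R

Answer: L 5 R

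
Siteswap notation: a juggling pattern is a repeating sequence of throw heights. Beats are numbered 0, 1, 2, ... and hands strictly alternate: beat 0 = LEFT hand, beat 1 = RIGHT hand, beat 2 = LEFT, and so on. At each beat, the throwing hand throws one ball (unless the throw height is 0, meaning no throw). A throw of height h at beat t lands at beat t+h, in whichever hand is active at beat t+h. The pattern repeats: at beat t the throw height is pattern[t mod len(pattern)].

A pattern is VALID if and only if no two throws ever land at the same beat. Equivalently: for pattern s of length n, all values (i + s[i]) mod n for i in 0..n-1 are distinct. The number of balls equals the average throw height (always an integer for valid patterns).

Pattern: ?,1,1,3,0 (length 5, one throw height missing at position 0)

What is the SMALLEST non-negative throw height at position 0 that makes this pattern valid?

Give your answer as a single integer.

i=0: s[i]=? (unknown)
i=1: (1 + 1) mod 5 = 2
i=2: (2 + 1) mod 5 = 3
i=3: (3 + 3) mod 5 = 1
i=4: (4 + 0) mod 5 = 4
Known residues: [1, 2, 3, 4]; need a permutation of 0..4, so missing residue r = 0
Need (0 + s) mod 5 = 0; smallest s = (0 - 0) mod 5 = 0

Answer: 0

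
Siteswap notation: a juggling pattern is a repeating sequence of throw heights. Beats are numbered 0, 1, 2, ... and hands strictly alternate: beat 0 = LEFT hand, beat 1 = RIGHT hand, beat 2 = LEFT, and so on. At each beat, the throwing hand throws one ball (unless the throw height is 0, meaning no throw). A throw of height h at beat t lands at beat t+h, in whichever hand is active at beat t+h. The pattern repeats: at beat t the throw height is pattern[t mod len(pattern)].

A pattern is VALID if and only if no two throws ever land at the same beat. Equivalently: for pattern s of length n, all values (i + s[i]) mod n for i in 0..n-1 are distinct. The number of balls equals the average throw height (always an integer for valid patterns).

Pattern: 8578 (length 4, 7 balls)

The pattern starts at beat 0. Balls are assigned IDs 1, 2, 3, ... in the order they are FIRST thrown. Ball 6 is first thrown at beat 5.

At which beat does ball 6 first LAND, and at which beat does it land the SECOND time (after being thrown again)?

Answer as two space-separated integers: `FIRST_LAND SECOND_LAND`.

Beat 0 (L): throw ball1 h=8 -> lands@8:L; in-air after throw: [b1@8:L]
Beat 1 (R): throw ball2 h=5 -> lands@6:L; in-air after throw: [b2@6:L b1@8:L]
Beat 2 (L): throw ball3 h=7 -> lands@9:R; in-air after throw: [b2@6:L b1@8:L b3@9:R]
Beat 3 (R): throw ball4 h=8 -> lands@11:R; in-air after throw: [b2@6:L b1@8:L b3@9:R b4@11:R]
Beat 4 (L): throw ball5 h=8 -> lands@12:L; in-air after throw: [b2@6:L b1@8:L b3@9:R b4@11:R b5@12:L]
Beat 5 (R): throw ball6 h=5 -> lands@10:L; in-air after throw: [b2@6:L b1@8:L b3@9:R b6@10:L b4@11:R b5@12:L]
Beat 6 (L): throw ball2 h=7 -> lands@13:R; in-air after throw: [b1@8:L b3@9:R b6@10:L b4@11:R b5@12:L b2@13:R]
Beat 7 (R): throw ball7 h=8 -> lands@15:R; in-air after throw: [b1@8:L b3@9:R b6@10:L b4@11:R b5@12:L b2@13:R b7@15:R]
Beat 8 (L): throw ball1 h=8 -> lands@16:L; in-air after throw: [b3@9:R b6@10:L b4@11:R b5@12:L b2@13:R b7@15:R b1@16:L]
Beat 9 (R): throw ball3 h=5 -> lands@14:L; in-air after throw: [b6@10:L b4@11:R b5@12:L b2@13:R b3@14:L b7@15:R b1@16:L]
Beat 10 (L): throw ball6 h=7 -> lands@17:R; in-air after throw: [b4@11:R b5@12:L b2@13:R b3@14:L b7@15:R b1@16:L b6@17:R]
Beat 11 (R): throw ball4 h=8 -> lands@19:R; in-air after throw: [b5@12:L b2@13:R b3@14:L b7@15:R b1@16:L b6@17:R b4@19:R]
Beat 12 (L): throw ball5 h=8 -> lands@20:L; in-air after throw: [b2@13:R b3@14:L b7@15:R b1@16:L b6@17:R b4@19:R b5@20:L]
Beat 13 (R): throw ball2 h=5 -> lands@18:L; in-air after throw: [b3@14:L b7@15:R b1@16:L b6@17:R b2@18:L b4@19:R b5@20:L]
Beat 14 (L): throw ball3 h=7 -> lands@21:R; in-air after throw: [b7@15:R b1@16:L b6@17:R b2@18:L b4@19:R b5@20:L b3@21:R]
Beat 15 (R): throw ball7 h=8 -> lands@23:R; in-air after throw: [b1@16:L b6@17:R b2@18:L b4@19:R b5@20:L b3@21:R b7@23:R]
Beat 16 (L): throw ball1 h=8 -> lands@24:L; in-air after throw: [b6@17:R b2@18:L b4@19:R b5@20:L b3@21:R b7@23:R b1@24:L]
Beat 17 (R): throw ball6 h=5 -> lands@22:L; in-air after throw: [b2@18:L b4@19:R b5@20:L b3@21:R b6@22:L b7@23:R b1@24:L]
Ball 6: thrown@5 h=5 -> first land @10; rethrown@10 h=7 -> second land @17

Answer: 10 17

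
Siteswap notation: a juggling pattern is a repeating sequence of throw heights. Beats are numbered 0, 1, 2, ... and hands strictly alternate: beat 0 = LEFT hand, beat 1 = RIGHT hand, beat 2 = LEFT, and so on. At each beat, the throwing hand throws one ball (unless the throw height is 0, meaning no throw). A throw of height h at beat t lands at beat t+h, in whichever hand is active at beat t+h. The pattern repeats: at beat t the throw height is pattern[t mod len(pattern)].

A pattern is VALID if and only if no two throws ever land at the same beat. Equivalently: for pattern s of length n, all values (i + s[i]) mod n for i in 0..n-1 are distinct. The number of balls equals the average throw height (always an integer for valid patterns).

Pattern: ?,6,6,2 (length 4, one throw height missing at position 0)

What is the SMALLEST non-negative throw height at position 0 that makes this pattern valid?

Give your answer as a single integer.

i=0: s[i]=? (unknown)
i=1: (1 + 6) mod 4 = 3
i=2: (2 + 6) mod 4 = 0
i=3: (3 + 2) mod 4 = 1
Known residues: [0, 1, 3]; need a permutation of 0..3, so missing residue r = 2
Need (0 + s) mod 4 = 2; smallest s = (2 - 0) mod 4 = 2

Answer: 2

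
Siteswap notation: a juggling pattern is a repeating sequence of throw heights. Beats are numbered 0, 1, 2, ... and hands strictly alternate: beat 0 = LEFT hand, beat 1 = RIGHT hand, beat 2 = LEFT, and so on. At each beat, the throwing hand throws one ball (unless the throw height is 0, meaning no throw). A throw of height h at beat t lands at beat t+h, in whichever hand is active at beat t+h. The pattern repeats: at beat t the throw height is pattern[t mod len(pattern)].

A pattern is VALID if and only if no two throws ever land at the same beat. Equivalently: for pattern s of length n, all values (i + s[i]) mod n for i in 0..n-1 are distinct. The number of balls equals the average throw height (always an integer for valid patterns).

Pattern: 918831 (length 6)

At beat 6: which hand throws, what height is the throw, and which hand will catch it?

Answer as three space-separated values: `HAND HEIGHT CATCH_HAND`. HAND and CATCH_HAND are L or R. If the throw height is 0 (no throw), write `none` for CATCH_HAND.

Beat 6: 6 mod 2 = 0, so hand = L
Throw height = pattern[6 mod 6] = pattern[0] = 9
Lands at beat 6+9=15, 15 mod 2 = 1, so catch hand = R

Answer: L 9 R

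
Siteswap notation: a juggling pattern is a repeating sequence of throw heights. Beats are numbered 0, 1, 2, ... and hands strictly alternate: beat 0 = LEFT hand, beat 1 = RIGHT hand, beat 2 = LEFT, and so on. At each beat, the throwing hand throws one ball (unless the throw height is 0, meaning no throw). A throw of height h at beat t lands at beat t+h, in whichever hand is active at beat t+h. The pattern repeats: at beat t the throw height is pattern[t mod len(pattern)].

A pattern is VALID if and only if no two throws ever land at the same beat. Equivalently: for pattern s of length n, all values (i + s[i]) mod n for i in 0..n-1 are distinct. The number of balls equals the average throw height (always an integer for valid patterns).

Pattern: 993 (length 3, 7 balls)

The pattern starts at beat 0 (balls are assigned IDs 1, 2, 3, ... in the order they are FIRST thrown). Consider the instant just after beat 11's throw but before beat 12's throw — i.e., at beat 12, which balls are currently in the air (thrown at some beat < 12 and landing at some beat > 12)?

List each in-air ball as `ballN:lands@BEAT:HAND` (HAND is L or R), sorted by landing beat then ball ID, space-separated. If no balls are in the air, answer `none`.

Beat 0 (L): throw ball1 h=9 -> lands@9:R; in-air after throw: [b1@9:R]
Beat 1 (R): throw ball2 h=9 -> lands@10:L; in-air after throw: [b1@9:R b2@10:L]
Beat 2 (L): throw ball3 h=3 -> lands@5:R; in-air after throw: [b3@5:R b1@9:R b2@10:L]
Beat 3 (R): throw ball4 h=9 -> lands@12:L; in-air after throw: [b3@5:R b1@9:R b2@10:L b4@12:L]
Beat 4 (L): throw ball5 h=9 -> lands@13:R; in-air after throw: [b3@5:R b1@9:R b2@10:L b4@12:L b5@13:R]
Beat 5 (R): throw ball3 h=3 -> lands@8:L; in-air after throw: [b3@8:L b1@9:R b2@10:L b4@12:L b5@13:R]
Beat 6 (L): throw ball6 h=9 -> lands@15:R; in-air after throw: [b3@8:L b1@9:R b2@10:L b4@12:L b5@13:R b6@15:R]
Beat 7 (R): throw ball7 h=9 -> lands@16:L; in-air after throw: [b3@8:L b1@9:R b2@10:L b4@12:L b5@13:R b6@15:R b7@16:L]
Beat 8 (L): throw ball3 h=3 -> lands@11:R; in-air after throw: [b1@9:R b2@10:L b3@11:R b4@12:L b5@13:R b6@15:R b7@16:L]
Beat 9 (R): throw ball1 h=9 -> lands@18:L; in-air after throw: [b2@10:L b3@11:R b4@12:L b5@13:R b6@15:R b7@16:L b1@18:L]
Beat 10 (L): throw ball2 h=9 -> lands@19:R; in-air after throw: [b3@11:R b4@12:L b5@13:R b6@15:R b7@16:L b1@18:L b2@19:R]
Beat 11 (R): throw ball3 h=3 -> lands@14:L; in-air after throw: [b4@12:L b5@13:R b3@14:L b6@15:R b7@16:L b1@18:L b2@19:R]
Beat 12 (L): throw ball4 h=9 -> lands@21:R; in-air after throw: [b5@13:R b3@14:L b6@15:R b7@16:L b1@18:L b2@19:R b4@21:R]

Answer: ball5:lands@13:R ball3:lands@14:L ball6:lands@15:R ball7:lands@16:L ball1:lands@18:L ball2:lands@19:R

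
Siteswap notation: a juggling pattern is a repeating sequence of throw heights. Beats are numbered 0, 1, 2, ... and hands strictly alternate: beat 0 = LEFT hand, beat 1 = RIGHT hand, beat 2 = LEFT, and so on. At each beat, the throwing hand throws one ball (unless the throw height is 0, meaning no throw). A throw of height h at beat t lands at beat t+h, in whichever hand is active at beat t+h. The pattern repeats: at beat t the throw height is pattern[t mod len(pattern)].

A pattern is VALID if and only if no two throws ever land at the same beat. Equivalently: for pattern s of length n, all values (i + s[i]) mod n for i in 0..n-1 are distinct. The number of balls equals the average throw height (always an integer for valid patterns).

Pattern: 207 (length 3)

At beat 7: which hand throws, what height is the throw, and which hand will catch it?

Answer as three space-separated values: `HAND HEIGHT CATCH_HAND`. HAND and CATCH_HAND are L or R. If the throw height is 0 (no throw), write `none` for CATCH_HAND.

Answer: R 0 none

Derivation:
Beat 7: 7 mod 2 = 1, so hand = R
Throw height = pattern[7 mod 3] = pattern[1] = 0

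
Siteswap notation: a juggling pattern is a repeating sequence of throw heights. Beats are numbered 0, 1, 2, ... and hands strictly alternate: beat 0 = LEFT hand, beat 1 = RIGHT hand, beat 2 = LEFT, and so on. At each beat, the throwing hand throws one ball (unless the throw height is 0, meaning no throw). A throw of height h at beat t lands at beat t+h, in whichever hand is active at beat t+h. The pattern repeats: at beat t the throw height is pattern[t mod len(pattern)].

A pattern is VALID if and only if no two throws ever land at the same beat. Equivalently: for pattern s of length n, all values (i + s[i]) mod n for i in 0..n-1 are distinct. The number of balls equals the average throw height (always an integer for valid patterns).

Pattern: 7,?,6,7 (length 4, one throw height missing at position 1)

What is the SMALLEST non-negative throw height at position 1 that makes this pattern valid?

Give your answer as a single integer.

Answer: 0

Derivation:
i=0: (0 + 7) mod 4 = 3
i=1: s[i]=? (unknown)
i=2: (2 + 6) mod 4 = 0
i=3: (3 + 7) mod 4 = 2
Known residues: [0, 2, 3]; need a permutation of 0..3, so missing residue r = 1
Need (1 + s) mod 4 = 1; smallest s = (1 - 1) mod 4 = 0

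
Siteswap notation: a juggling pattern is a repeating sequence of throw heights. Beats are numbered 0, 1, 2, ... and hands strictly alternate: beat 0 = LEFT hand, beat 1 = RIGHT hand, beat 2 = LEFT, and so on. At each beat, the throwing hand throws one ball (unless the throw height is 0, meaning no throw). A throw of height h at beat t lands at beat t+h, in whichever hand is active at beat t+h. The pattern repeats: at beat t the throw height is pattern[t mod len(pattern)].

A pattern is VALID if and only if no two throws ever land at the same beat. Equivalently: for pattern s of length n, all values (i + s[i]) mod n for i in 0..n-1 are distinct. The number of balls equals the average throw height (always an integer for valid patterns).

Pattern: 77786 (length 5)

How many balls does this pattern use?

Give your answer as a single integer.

Answer: 7

Derivation:
Pattern = [7, 7, 7, 8, 6], length n = 5
  position 0: throw height = 7, running sum = 7
  position 1: throw height = 7, running sum = 14
  position 2: throw height = 7, running sum = 21
  position 3: throw height = 8, running sum = 29
  position 4: throw height = 6, running sum = 35
Total sum = 35; balls = sum / n = 35 / 5 = 7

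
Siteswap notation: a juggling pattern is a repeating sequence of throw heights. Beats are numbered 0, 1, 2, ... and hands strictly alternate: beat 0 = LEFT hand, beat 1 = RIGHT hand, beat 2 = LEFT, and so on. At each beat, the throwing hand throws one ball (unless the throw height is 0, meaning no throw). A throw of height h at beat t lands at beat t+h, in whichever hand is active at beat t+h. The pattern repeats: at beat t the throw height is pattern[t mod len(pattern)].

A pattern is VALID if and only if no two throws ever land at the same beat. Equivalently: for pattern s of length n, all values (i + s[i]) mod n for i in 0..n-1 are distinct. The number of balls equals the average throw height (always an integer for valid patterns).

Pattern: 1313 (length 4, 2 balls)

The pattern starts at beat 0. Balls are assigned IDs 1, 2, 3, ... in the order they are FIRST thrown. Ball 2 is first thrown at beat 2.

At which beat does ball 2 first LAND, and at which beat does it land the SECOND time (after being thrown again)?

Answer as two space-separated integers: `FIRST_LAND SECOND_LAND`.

Beat 0 (L): throw ball1 h=1 -> lands@1:R; in-air after throw: [b1@1:R]
Beat 1 (R): throw ball1 h=3 -> lands@4:L; in-air after throw: [b1@4:L]
Beat 2 (L): throw ball2 h=1 -> lands@3:R; in-air after throw: [b2@3:R b1@4:L]
Beat 3 (R): throw ball2 h=3 -> lands@6:L; in-air after throw: [b1@4:L b2@6:L]
Beat 4 (L): throw ball1 h=1 -> lands@5:R; in-air after throw: [b1@5:R b2@6:L]
Beat 5 (R): throw ball1 h=3 -> lands@8:L; in-air after throw: [b2@6:L b1@8:L]
Beat 6 (L): throw ball2 h=1 -> lands@7:R; in-air after throw: [b2@7:R b1@8:L]
Ball 2: thrown@2 h=1 -> first land @3; rethrown@3 h=3 -> second land @6

Answer: 3 6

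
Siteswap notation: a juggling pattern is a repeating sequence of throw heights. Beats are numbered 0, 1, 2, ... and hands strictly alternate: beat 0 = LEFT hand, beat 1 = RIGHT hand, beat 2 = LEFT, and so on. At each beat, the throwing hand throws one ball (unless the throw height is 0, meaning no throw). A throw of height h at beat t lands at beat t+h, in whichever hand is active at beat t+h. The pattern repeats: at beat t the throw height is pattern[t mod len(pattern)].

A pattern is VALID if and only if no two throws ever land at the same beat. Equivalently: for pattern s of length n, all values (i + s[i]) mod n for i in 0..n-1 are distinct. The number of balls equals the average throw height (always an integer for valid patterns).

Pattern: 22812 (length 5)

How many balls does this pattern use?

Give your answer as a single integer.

Pattern = [2, 2, 8, 1, 2], length n = 5
  position 0: throw height = 2, running sum = 2
  position 1: throw height = 2, running sum = 4
  position 2: throw height = 8, running sum = 12
  position 3: throw height = 1, running sum = 13
  position 4: throw height = 2, running sum = 15
Total sum = 15; balls = sum / n = 15 / 5 = 3

Answer: 3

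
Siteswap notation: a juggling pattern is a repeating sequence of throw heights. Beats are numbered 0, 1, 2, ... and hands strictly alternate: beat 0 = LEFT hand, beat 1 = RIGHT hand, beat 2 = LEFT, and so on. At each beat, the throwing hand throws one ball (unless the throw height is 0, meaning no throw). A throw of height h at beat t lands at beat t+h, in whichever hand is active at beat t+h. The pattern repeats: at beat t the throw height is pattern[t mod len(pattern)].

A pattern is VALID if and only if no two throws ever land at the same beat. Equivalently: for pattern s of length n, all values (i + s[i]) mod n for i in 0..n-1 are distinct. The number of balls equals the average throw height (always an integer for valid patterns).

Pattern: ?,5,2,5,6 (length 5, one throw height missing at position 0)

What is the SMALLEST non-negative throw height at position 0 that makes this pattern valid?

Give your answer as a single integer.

i=0: s[i]=? (unknown)
i=1: (1 + 5) mod 5 = 1
i=2: (2 + 2) mod 5 = 4
i=3: (3 + 5) mod 5 = 3
i=4: (4 + 6) mod 5 = 0
Known residues: [0, 1, 3, 4]; need a permutation of 0..4, so missing residue r = 2
Need (0 + s) mod 5 = 2; smallest s = (2 - 0) mod 5 = 2

Answer: 2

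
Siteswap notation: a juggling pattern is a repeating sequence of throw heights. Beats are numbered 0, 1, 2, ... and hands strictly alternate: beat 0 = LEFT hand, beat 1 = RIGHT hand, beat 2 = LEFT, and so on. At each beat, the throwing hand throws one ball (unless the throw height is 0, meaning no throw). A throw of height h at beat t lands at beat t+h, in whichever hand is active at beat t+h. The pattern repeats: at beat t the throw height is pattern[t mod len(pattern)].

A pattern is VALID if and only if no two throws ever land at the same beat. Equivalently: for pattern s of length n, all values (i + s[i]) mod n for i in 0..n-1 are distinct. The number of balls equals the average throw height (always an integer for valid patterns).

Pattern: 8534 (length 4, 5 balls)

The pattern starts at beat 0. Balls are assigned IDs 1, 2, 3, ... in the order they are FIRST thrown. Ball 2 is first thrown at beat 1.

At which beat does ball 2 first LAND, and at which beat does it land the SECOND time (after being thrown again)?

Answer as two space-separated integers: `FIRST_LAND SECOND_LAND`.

Beat 0 (L): throw ball1 h=8 -> lands@8:L; in-air after throw: [b1@8:L]
Beat 1 (R): throw ball2 h=5 -> lands@6:L; in-air after throw: [b2@6:L b1@8:L]
Beat 2 (L): throw ball3 h=3 -> lands@5:R; in-air after throw: [b3@5:R b2@6:L b1@8:L]
Beat 3 (R): throw ball4 h=4 -> lands@7:R; in-air after throw: [b3@5:R b2@6:L b4@7:R b1@8:L]
Beat 4 (L): throw ball5 h=8 -> lands@12:L; in-air after throw: [b3@5:R b2@6:L b4@7:R b1@8:L b5@12:L]
Beat 5 (R): throw ball3 h=5 -> lands@10:L; in-air after throw: [b2@6:L b4@7:R b1@8:L b3@10:L b5@12:L]
Beat 6 (L): throw ball2 h=3 -> lands@9:R; in-air after throw: [b4@7:R b1@8:L b2@9:R b3@10:L b5@12:L]
Beat 7 (R): throw ball4 h=4 -> lands@11:R; in-air after throw: [b1@8:L b2@9:R b3@10:L b4@11:R b5@12:L]
Beat 8 (L): throw ball1 h=8 -> lands@16:L; in-air after throw: [b2@9:R b3@10:L b4@11:R b5@12:L b1@16:L]
Beat 9 (R): throw ball2 h=5 -> lands@14:L; in-air after throw: [b3@10:L b4@11:R b5@12:L b2@14:L b1@16:L]
Ball 2: thrown@1 h=5 -> first land @6; rethrown@6 h=3 -> second land @9

Answer: 6 9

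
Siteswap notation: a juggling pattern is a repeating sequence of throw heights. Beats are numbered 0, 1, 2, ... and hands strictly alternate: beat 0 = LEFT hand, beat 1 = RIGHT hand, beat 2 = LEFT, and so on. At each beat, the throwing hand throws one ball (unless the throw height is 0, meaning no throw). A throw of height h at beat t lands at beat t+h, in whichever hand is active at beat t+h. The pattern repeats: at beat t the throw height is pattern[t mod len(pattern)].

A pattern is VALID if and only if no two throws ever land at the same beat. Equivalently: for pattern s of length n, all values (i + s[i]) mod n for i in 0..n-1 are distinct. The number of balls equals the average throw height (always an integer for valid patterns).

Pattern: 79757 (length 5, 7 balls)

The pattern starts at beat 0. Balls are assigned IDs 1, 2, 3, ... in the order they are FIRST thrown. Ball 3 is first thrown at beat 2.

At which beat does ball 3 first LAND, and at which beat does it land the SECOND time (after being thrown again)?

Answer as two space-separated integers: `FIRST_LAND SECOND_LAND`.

Answer: 9 16

Derivation:
Beat 0 (L): throw ball1 h=7 -> lands@7:R; in-air after throw: [b1@7:R]
Beat 1 (R): throw ball2 h=9 -> lands@10:L; in-air after throw: [b1@7:R b2@10:L]
Beat 2 (L): throw ball3 h=7 -> lands@9:R; in-air after throw: [b1@7:R b3@9:R b2@10:L]
Beat 3 (R): throw ball4 h=5 -> lands@8:L; in-air after throw: [b1@7:R b4@8:L b3@9:R b2@10:L]
Beat 4 (L): throw ball5 h=7 -> lands@11:R; in-air after throw: [b1@7:R b4@8:L b3@9:R b2@10:L b5@11:R]
Beat 5 (R): throw ball6 h=7 -> lands@12:L; in-air after throw: [b1@7:R b4@8:L b3@9:R b2@10:L b5@11:R b6@12:L]
Beat 6 (L): throw ball7 h=9 -> lands@15:R; in-air after throw: [b1@7:R b4@8:L b3@9:R b2@10:L b5@11:R b6@12:L b7@15:R]
Beat 7 (R): throw ball1 h=7 -> lands@14:L; in-air after throw: [b4@8:L b3@9:R b2@10:L b5@11:R b6@12:L b1@14:L b7@15:R]
Beat 8 (L): throw ball4 h=5 -> lands@13:R; in-air after throw: [b3@9:R b2@10:L b5@11:R b6@12:L b4@13:R b1@14:L b7@15:R]
Beat 9 (R): throw ball3 h=7 -> lands@16:L; in-air after throw: [b2@10:L b5@11:R b6@12:L b4@13:R b1@14:L b7@15:R b3@16:L]
Beat 10 (L): throw ball2 h=7 -> lands@17:R; in-air after throw: [b5@11:R b6@12:L b4@13:R b1@14:L b7@15:R b3@16:L b2@17:R]
Beat 11 (R): throw ball5 h=9 -> lands@20:L; in-air after throw: [b6@12:L b4@13:R b1@14:L b7@15:R b3@16:L b2@17:R b5@20:L]
Beat 12 (L): throw ball6 h=7 -> lands@19:R; in-air after throw: [b4@13:R b1@14:L b7@15:R b3@16:L b2@17:R b6@19:R b5@20:L]
Beat 13 (R): throw ball4 h=5 -> lands@18:L; in-air after throw: [b1@14:L b7@15:R b3@16:L b2@17:R b4@18:L b6@19:R b5@20:L]
Beat 14 (L): throw ball1 h=7 -> lands@21:R; in-air after throw: [b7@15:R b3@16:L b2@17:R b4@18:L b6@19:R b5@20:L b1@21:R]
Beat 15 (R): throw ball7 h=7 -> lands@22:L; in-air after throw: [b3@16:L b2@17:R b4@18:L b6@19:R b5@20:L b1@21:R b7@22:L]
Beat 16 (L): throw ball3 h=9 -> lands@25:R; in-air after throw: [b2@17:R b4@18:L b6@19:R b5@20:L b1@21:R b7@22:L b3@25:R]
Ball 3: thrown@2 h=7 -> first land @9; rethrown@9 h=7 -> second land @16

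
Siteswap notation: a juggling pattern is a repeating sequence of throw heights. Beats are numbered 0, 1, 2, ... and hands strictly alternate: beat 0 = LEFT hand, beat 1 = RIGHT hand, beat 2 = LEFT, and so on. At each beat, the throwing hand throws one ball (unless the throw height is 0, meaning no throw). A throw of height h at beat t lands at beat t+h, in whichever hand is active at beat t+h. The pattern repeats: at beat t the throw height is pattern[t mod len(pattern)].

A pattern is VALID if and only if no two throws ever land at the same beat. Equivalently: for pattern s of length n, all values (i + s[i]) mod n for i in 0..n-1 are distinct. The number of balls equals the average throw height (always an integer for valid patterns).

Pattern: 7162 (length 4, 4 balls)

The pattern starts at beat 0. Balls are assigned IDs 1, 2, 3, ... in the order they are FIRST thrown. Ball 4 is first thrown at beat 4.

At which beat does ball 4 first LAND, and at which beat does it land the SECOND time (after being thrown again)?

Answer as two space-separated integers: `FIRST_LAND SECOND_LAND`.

Beat 0 (L): throw ball1 h=7 -> lands@7:R; in-air after throw: [b1@7:R]
Beat 1 (R): throw ball2 h=1 -> lands@2:L; in-air after throw: [b2@2:L b1@7:R]
Beat 2 (L): throw ball2 h=6 -> lands@8:L; in-air after throw: [b1@7:R b2@8:L]
Beat 3 (R): throw ball3 h=2 -> lands@5:R; in-air after throw: [b3@5:R b1@7:R b2@8:L]
Beat 4 (L): throw ball4 h=7 -> lands@11:R; in-air after throw: [b3@5:R b1@7:R b2@8:L b4@11:R]
Beat 5 (R): throw ball3 h=1 -> lands@6:L; in-air after throw: [b3@6:L b1@7:R b2@8:L b4@11:R]
Beat 6 (L): throw ball3 h=6 -> lands@12:L; in-air after throw: [b1@7:R b2@8:L b4@11:R b3@12:L]
Beat 7 (R): throw ball1 h=2 -> lands@9:R; in-air after throw: [b2@8:L b1@9:R b4@11:R b3@12:L]
Beat 8 (L): throw ball2 h=7 -> lands@15:R; in-air after throw: [b1@9:R b4@11:R b3@12:L b2@15:R]
Beat 9 (R): throw ball1 h=1 -> lands@10:L; in-air after throw: [b1@10:L b4@11:R b3@12:L b2@15:R]
Beat 10 (L): throw ball1 h=6 -> lands@16:L; in-air after throw: [b4@11:R b3@12:L b2@15:R b1@16:L]
Beat 11 (R): throw ball4 h=2 -> lands@13:R; in-air after throw: [b3@12:L b4@13:R b2@15:R b1@16:L]
Beat 12 (L): throw ball3 h=7 -> lands@19:R; in-air after throw: [b4@13:R b2@15:R b1@16:L b3@19:R]
Ball 4: thrown@4 h=7 -> first land @11; rethrown@11 h=2 -> second land @13

Answer: 11 13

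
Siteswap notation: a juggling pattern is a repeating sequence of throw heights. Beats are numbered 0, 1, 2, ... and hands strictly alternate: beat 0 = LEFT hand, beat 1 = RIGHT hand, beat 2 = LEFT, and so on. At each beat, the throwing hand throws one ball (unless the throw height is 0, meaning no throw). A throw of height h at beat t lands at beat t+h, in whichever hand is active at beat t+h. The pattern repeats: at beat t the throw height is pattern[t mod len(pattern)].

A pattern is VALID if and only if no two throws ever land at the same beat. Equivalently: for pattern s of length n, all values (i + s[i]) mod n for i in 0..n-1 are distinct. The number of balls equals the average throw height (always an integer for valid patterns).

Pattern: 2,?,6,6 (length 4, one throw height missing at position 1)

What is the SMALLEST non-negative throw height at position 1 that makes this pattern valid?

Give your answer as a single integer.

Answer: 2

Derivation:
i=0: (0 + 2) mod 4 = 2
i=1: s[i]=? (unknown)
i=2: (2 + 6) mod 4 = 0
i=3: (3 + 6) mod 4 = 1
Known residues: [0, 1, 2]; need a permutation of 0..3, so missing residue r = 3
Need (1 + s) mod 4 = 3; smallest s = (3 - 1) mod 4 = 2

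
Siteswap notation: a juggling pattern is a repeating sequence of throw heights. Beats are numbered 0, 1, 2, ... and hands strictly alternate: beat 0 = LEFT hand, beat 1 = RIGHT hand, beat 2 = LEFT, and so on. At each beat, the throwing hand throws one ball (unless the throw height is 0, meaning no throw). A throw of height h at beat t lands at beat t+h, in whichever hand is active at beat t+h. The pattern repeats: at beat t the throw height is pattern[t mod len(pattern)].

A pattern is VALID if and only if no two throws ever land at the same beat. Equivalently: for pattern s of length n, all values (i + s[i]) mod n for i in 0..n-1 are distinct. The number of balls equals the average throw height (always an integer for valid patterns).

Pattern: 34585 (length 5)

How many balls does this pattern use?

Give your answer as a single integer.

Answer: 5

Derivation:
Pattern = [3, 4, 5, 8, 5], length n = 5
  position 0: throw height = 3, running sum = 3
  position 1: throw height = 4, running sum = 7
  position 2: throw height = 5, running sum = 12
  position 3: throw height = 8, running sum = 20
  position 4: throw height = 5, running sum = 25
Total sum = 25; balls = sum / n = 25 / 5 = 5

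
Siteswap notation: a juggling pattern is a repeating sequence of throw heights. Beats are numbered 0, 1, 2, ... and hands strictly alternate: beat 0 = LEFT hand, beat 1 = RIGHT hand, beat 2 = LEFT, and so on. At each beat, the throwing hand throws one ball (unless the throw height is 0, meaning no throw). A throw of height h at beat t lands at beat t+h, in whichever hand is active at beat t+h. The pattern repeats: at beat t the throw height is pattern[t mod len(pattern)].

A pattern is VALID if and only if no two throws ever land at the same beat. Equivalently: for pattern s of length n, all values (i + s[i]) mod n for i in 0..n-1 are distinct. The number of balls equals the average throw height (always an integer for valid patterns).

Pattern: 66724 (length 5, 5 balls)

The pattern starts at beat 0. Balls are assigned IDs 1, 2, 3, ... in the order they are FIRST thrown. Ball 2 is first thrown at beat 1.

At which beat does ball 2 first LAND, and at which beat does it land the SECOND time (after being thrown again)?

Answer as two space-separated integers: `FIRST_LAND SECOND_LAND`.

Beat 0 (L): throw ball1 h=6 -> lands@6:L; in-air after throw: [b1@6:L]
Beat 1 (R): throw ball2 h=6 -> lands@7:R; in-air after throw: [b1@6:L b2@7:R]
Beat 2 (L): throw ball3 h=7 -> lands@9:R; in-air after throw: [b1@6:L b2@7:R b3@9:R]
Beat 3 (R): throw ball4 h=2 -> lands@5:R; in-air after throw: [b4@5:R b1@6:L b2@7:R b3@9:R]
Beat 4 (L): throw ball5 h=4 -> lands@8:L; in-air after throw: [b4@5:R b1@6:L b2@7:R b5@8:L b3@9:R]
Beat 5 (R): throw ball4 h=6 -> lands@11:R; in-air after throw: [b1@6:L b2@7:R b5@8:L b3@9:R b4@11:R]
Beat 6 (L): throw ball1 h=6 -> lands@12:L; in-air after throw: [b2@7:R b5@8:L b3@9:R b4@11:R b1@12:L]
Beat 7 (R): throw ball2 h=7 -> lands@14:L; in-air after throw: [b5@8:L b3@9:R b4@11:R b1@12:L b2@14:L]
Beat 8 (L): throw ball5 h=2 -> lands@10:L; in-air after throw: [b3@9:R b5@10:L b4@11:R b1@12:L b2@14:L]
Beat 9 (R): throw ball3 h=4 -> lands@13:R; in-air after throw: [b5@10:L b4@11:R b1@12:L b3@13:R b2@14:L]
Beat 10 (L): throw ball5 h=6 -> lands@16:L; in-air after throw: [b4@11:R b1@12:L b3@13:R b2@14:L b5@16:L]
Beat 11 (R): throw ball4 h=6 -> lands@17:R; in-air after throw: [b1@12:L b3@13:R b2@14:L b5@16:L b4@17:R]
Beat 12 (L): throw ball1 h=7 -> lands@19:R; in-air after throw: [b3@13:R b2@14:L b5@16:L b4@17:R b1@19:R]
Beat 13 (R): throw ball3 h=2 -> lands@15:R; in-air after throw: [b2@14:L b3@15:R b5@16:L b4@17:R b1@19:R]
Beat 14 (L): throw ball2 h=4 -> lands@18:L; in-air after throw: [b3@15:R b5@16:L b4@17:R b2@18:L b1@19:R]
Ball 2: thrown@1 h=6 -> first land @7; rethrown@7 h=7 -> second land @14

Answer: 7 14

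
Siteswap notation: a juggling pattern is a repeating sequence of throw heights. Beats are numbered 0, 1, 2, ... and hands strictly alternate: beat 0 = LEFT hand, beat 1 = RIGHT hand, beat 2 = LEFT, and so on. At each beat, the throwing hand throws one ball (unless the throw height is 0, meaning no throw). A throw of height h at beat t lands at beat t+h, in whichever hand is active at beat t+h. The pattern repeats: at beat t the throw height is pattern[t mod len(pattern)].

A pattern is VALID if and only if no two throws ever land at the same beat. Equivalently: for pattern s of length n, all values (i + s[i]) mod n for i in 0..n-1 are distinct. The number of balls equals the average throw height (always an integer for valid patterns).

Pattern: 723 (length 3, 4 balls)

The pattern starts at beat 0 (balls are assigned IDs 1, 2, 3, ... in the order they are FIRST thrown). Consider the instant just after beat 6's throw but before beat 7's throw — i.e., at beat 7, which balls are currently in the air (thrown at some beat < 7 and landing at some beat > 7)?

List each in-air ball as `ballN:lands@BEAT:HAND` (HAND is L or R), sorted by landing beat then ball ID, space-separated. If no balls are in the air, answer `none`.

Beat 0 (L): throw ball1 h=7 -> lands@7:R; in-air after throw: [b1@7:R]
Beat 1 (R): throw ball2 h=2 -> lands@3:R; in-air after throw: [b2@3:R b1@7:R]
Beat 2 (L): throw ball3 h=3 -> lands@5:R; in-air after throw: [b2@3:R b3@5:R b1@7:R]
Beat 3 (R): throw ball2 h=7 -> lands@10:L; in-air after throw: [b3@5:R b1@7:R b2@10:L]
Beat 4 (L): throw ball4 h=2 -> lands@6:L; in-air after throw: [b3@5:R b4@6:L b1@7:R b2@10:L]
Beat 5 (R): throw ball3 h=3 -> lands@8:L; in-air after throw: [b4@6:L b1@7:R b3@8:L b2@10:L]
Beat 6 (L): throw ball4 h=7 -> lands@13:R; in-air after throw: [b1@7:R b3@8:L b2@10:L b4@13:R]
Beat 7 (R): throw ball1 h=2 -> lands@9:R; in-air after throw: [b3@8:L b1@9:R b2@10:L b4@13:R]

Answer: ball3:lands@8:L ball2:lands@10:L ball4:lands@13:R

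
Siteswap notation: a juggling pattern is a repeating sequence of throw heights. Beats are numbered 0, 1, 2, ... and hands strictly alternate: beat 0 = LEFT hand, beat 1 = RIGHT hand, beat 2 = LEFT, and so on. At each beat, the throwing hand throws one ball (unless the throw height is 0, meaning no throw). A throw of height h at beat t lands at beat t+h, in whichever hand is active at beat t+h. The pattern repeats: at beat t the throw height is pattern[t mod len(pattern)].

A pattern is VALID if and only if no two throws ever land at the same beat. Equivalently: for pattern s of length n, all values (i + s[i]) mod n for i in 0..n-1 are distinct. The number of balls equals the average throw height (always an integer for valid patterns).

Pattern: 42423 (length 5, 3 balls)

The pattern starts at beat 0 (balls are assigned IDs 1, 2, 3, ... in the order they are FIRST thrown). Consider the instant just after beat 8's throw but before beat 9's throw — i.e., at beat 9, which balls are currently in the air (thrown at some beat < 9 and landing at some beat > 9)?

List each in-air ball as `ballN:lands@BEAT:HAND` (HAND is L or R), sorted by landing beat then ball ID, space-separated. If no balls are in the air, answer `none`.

Beat 0 (L): throw ball1 h=4 -> lands@4:L; in-air after throw: [b1@4:L]
Beat 1 (R): throw ball2 h=2 -> lands@3:R; in-air after throw: [b2@3:R b1@4:L]
Beat 2 (L): throw ball3 h=4 -> lands@6:L; in-air after throw: [b2@3:R b1@4:L b3@6:L]
Beat 3 (R): throw ball2 h=2 -> lands@5:R; in-air after throw: [b1@4:L b2@5:R b3@6:L]
Beat 4 (L): throw ball1 h=3 -> lands@7:R; in-air after throw: [b2@5:R b3@6:L b1@7:R]
Beat 5 (R): throw ball2 h=4 -> lands@9:R; in-air after throw: [b3@6:L b1@7:R b2@9:R]
Beat 6 (L): throw ball3 h=2 -> lands@8:L; in-air after throw: [b1@7:R b3@8:L b2@9:R]
Beat 7 (R): throw ball1 h=4 -> lands@11:R; in-air after throw: [b3@8:L b2@9:R b1@11:R]
Beat 8 (L): throw ball3 h=2 -> lands@10:L; in-air after throw: [b2@9:R b3@10:L b1@11:R]
Beat 9 (R): throw ball2 h=3 -> lands@12:L; in-air after throw: [b3@10:L b1@11:R b2@12:L]

Answer: ball3:lands@10:L ball1:lands@11:R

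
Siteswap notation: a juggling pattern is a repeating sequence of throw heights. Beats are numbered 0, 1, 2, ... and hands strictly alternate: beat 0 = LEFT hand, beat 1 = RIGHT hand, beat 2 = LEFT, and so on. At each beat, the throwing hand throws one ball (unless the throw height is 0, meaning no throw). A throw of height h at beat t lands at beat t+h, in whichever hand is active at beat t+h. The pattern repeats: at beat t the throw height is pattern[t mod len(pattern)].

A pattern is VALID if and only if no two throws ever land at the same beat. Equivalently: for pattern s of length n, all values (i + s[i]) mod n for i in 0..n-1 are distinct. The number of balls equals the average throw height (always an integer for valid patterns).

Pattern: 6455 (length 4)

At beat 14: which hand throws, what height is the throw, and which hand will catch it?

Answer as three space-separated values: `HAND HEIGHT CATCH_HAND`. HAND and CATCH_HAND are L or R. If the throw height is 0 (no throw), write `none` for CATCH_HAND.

Beat 14: 14 mod 2 = 0, so hand = L
Throw height = pattern[14 mod 4] = pattern[2] = 5
Lands at beat 14+5=19, 19 mod 2 = 1, so catch hand = R

Answer: L 5 R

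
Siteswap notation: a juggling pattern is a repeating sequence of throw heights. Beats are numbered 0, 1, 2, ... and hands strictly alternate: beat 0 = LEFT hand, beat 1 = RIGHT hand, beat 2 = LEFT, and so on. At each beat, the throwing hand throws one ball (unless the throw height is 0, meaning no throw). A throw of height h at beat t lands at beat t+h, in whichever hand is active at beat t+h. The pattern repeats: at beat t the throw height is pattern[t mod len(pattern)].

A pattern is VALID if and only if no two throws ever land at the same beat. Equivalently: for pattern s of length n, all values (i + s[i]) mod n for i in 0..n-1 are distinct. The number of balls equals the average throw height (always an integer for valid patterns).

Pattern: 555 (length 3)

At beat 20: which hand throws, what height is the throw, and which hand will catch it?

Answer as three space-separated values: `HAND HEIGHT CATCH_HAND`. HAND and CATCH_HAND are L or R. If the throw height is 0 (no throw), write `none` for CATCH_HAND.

Answer: L 5 R

Derivation:
Beat 20: 20 mod 2 = 0, so hand = L
Throw height = pattern[20 mod 3] = pattern[2] = 5
Lands at beat 20+5=25, 25 mod 2 = 1, so catch hand = R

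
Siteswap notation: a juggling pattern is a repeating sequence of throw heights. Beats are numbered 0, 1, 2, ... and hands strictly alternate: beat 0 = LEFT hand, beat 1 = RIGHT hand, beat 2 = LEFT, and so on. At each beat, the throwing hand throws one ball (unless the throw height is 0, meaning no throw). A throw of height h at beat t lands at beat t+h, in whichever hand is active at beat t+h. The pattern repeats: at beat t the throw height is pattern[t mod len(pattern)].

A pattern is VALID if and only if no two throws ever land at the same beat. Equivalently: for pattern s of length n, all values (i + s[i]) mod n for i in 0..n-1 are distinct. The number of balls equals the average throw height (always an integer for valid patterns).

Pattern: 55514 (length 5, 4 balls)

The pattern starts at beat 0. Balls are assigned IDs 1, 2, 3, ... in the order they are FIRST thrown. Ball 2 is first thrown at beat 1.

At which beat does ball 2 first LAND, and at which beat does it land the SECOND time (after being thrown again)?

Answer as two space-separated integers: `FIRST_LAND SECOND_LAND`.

Beat 0 (L): throw ball1 h=5 -> lands@5:R; in-air after throw: [b1@5:R]
Beat 1 (R): throw ball2 h=5 -> lands@6:L; in-air after throw: [b1@5:R b2@6:L]
Beat 2 (L): throw ball3 h=5 -> lands@7:R; in-air after throw: [b1@5:R b2@6:L b3@7:R]
Beat 3 (R): throw ball4 h=1 -> lands@4:L; in-air after throw: [b4@4:L b1@5:R b2@6:L b3@7:R]
Beat 4 (L): throw ball4 h=4 -> lands@8:L; in-air after throw: [b1@5:R b2@6:L b3@7:R b4@8:L]
Beat 5 (R): throw ball1 h=5 -> lands@10:L; in-air after throw: [b2@6:L b3@7:R b4@8:L b1@10:L]
Beat 6 (L): throw ball2 h=5 -> lands@11:R; in-air after throw: [b3@7:R b4@8:L b1@10:L b2@11:R]
Beat 7 (R): throw ball3 h=5 -> lands@12:L; in-air after throw: [b4@8:L b1@10:L b2@11:R b3@12:L]
Beat 8 (L): throw ball4 h=1 -> lands@9:R; in-air after throw: [b4@9:R b1@10:L b2@11:R b3@12:L]
Beat 9 (R): throw ball4 h=4 -> lands@13:R; in-air after throw: [b1@10:L b2@11:R b3@12:L b4@13:R]
Beat 10 (L): throw ball1 h=5 -> lands@15:R; in-air after throw: [b2@11:R b3@12:L b4@13:R b1@15:R]
Beat 11 (R): throw ball2 h=5 -> lands@16:L; in-air after throw: [b3@12:L b4@13:R b1@15:R b2@16:L]
Ball 2: thrown@1 h=5 -> first land @6; rethrown@6 h=5 -> second land @11

Answer: 6 11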